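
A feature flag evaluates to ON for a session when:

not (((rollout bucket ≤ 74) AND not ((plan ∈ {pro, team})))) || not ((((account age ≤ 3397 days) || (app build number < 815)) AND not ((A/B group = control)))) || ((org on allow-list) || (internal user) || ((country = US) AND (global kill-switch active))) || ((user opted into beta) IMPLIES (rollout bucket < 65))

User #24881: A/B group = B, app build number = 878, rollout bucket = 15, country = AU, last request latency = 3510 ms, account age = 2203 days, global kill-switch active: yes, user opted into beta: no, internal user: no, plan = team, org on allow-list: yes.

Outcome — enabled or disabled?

Enabled

Atomic conditions:
  rollout bucket ≤ 74: 15 ≤ 74 is true
  plan ∈ {pro, team}: team is in the set → true
  account age ≤ 3397 days: 2203 ≤ 3397 is true
  app build number < 815: 878 < 815 is false
  A/B group = control: B == control is false
  org on allow-list: yes → true
  internal user: no → false
  country = US: AU == US is false
  global kill-switch active: yes → true
  user opted into beta: no → false
  rollout bucket < 65: 15 < 65 is true
Combine:
[1.1.2] NOT true = false
[1.1] true AND false = false
[1] NOT false = true
[2.1.1] true OR false = true
[2.1.2] NOT false = true
[2.1] true AND true = true
[2] NOT true = false
[3.3] false AND true = false
[3] true OR false OR false = true
[4] false → true (antecedent false ⇒ implication holds) = true
[root] true OR false OR true OR true = true
Overall: true → enabled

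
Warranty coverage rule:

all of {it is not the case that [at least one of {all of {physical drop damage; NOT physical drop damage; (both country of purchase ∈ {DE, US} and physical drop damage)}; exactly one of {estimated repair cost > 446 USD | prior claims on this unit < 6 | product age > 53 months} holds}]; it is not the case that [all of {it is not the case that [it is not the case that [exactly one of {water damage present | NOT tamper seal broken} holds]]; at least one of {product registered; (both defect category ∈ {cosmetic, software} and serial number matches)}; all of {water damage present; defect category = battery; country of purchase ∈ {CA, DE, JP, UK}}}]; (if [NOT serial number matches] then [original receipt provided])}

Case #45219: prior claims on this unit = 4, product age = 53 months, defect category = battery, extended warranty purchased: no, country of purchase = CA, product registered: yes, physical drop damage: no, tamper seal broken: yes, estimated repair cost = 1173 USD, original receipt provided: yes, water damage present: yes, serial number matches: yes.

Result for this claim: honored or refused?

Refused

Atomic conditions:
  physical drop damage: no → false
  NOT physical drop damage: no → true
  country of purchase ∈ {DE, US}: CA is not in the set → false
  estimated repair cost > 446 USD: 1173 > 446 is true
  prior claims on this unit < 6: 4 < 6 is true
  product age > 53 months: 53 > 53 is false
  water damage present: yes → true
  NOT tamper seal broken: yes → false
  product registered: yes → true
  defect category ∈ {cosmetic, software}: battery is not in the set → false
  serial number matches: yes → true
  defect category = battery: battery == battery is true
  country of purchase ∈ {CA, DE, JP, UK}: CA is in the set → true
  NOT serial number matches: yes → false
  original receipt provided: yes → true
Combine:
[1.1.1.3] false AND false = false
[1.1.1] false AND true AND false = false
[1.1.2] exactly-one(true, true, false) = false
[1.1] false OR false = false
[1] NOT false = true
[2.1.1.1.1] exactly-one(true, false) = true
[2.1.1.1] NOT true = false
[2.1.1] NOT false = true
[2.1.2.2] false AND true = false
[2.1.2] true OR false = true
[2.1.3] true AND true AND true = true
[2.1] true AND true AND true = true
[2] NOT true = false
[3] false → true (antecedent false ⇒ implication holds) = true
[root] true AND false AND true = false
Overall: false → refused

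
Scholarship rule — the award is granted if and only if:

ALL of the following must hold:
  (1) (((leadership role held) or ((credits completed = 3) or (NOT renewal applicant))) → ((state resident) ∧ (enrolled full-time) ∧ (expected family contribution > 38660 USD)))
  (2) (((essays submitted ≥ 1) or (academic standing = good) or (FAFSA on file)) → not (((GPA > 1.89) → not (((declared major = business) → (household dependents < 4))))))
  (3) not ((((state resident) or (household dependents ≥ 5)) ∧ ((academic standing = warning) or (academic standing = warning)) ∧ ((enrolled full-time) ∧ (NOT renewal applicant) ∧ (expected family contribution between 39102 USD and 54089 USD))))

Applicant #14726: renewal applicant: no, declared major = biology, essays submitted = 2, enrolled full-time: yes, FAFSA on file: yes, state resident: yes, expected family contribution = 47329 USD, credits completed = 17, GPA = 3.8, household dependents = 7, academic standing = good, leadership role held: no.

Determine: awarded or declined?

Awarded

Atomic conditions:
  leadership role held: no → false
  credits completed = 3: 17 == 3 is false
  NOT renewal applicant: no → true
  state resident: yes → true
  enrolled full-time: yes → true
  expected family contribution > 38660 USD: 47329 > 38660 is true
  essays submitted ≥ 1: 2 ≥ 1 is true
  academic standing = good: good == good is true
  FAFSA on file: yes → true
  GPA > 1.89: 3.8 > 1.89 is true
  declared major = business: biology == business is false
  household dependents < 4: 7 < 4 is false
  household dependents ≥ 5: 7 ≥ 5 is true
  academic standing = warning: good == warning is false
  expected family contribution between 39102 USD and 54089 USD: 47329 in [39102, 54089] is true
Combine:
[1.1.2] false OR true = true
[1.1] false OR true = true
[1.2] true AND true AND true = true
[1] true → true = true
[2.1] true OR true OR true = true
[2.2.1.2.1] false → false (antecedent false ⇒ implication holds) = true
[2.2.1.2] NOT true = false
[2.2.1] true → false = false
[2.2] NOT false = true
[2] true → true = true
[3.1.1] true OR true = true
[3.1.2] false OR false = false
[3.1.3] true AND true AND true = true
[3.1] true AND false AND true = false
[3] NOT false = true
[root] true AND true AND true = true
Overall: true → awarded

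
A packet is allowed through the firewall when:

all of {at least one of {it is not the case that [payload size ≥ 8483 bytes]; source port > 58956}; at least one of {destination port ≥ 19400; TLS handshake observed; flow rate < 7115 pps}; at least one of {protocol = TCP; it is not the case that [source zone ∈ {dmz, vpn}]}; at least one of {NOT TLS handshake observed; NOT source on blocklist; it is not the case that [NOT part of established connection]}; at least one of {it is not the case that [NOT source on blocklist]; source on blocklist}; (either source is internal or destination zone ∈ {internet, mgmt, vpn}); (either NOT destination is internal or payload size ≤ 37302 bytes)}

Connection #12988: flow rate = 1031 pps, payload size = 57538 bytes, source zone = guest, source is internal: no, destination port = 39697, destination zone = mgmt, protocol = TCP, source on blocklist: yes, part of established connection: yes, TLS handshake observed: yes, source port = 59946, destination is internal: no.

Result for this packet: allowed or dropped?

Allowed

Atomic conditions:
  payload size ≥ 8483 bytes: 57538 ≥ 8483 is true
  source port > 58956: 59946 > 58956 is true
  destination port ≥ 19400: 39697 ≥ 19400 is true
  TLS handshake observed: yes → true
  flow rate < 7115 pps: 1031 < 7115 is true
  protocol = TCP: TCP == TCP is true
  source zone ∈ {dmz, vpn}: guest is not in the set → false
  NOT TLS handshake observed: yes → false
  NOT source on blocklist: yes → false
  NOT part of established connection: yes → false
  source on blocklist: yes → true
  source is internal: no → false
  destination zone ∈ {internet, mgmt, vpn}: mgmt is in the set → true
  NOT destination is internal: no → true
  payload size ≤ 37302 bytes: 57538 ≤ 37302 is false
Combine:
[1.1] NOT true = false
[1] false OR true = true
[2] true OR true OR true = true
[3.2] NOT false = true
[3] true OR true = true
[4.3] NOT false = true
[4] false OR false OR true = true
[5.1] NOT false = true
[5] true OR true = true
[6] false OR true = true
[7] true OR false = true
[root] true AND true AND true AND true AND true AND true AND true = true
Overall: true → allowed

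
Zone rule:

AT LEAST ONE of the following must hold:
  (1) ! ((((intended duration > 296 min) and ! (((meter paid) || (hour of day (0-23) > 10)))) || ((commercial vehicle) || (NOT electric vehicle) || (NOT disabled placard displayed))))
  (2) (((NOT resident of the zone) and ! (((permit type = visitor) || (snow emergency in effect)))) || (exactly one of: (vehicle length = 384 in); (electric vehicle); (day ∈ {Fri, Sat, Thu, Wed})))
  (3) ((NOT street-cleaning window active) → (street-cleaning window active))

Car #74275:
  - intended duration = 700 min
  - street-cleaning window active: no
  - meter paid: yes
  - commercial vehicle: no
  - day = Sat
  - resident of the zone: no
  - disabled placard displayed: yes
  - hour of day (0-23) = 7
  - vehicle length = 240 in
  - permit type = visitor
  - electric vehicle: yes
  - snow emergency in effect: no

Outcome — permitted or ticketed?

Atomic conditions:
  intended duration > 296 min: 700 > 296 is true
  meter paid: yes → true
  hour of day (0-23) > 10: 7 > 10 is false
  commercial vehicle: no → false
  NOT electric vehicle: yes → false
  NOT disabled placard displayed: yes → false
  NOT resident of the zone: no → true
  permit type = visitor: visitor == visitor is true
  snow emergency in effect: no → false
  vehicle length = 384 in: 240 == 384 is false
  electric vehicle: yes → true
  day ∈ {Fri, Sat, Thu, Wed}: Sat is in the set → true
  NOT street-cleaning window active: no → true
  street-cleaning window active: no → false
Combine:
[1.1.1.2.1] true OR false = true
[1.1.1.2] NOT true = false
[1.1.1] true AND false = false
[1.1.2] false OR false OR false = false
[1.1] false OR false = false
[1] NOT false = true
[2.1.2.1] true OR false = true
[2.1.2] NOT true = false
[2.1] true AND false = false
[2.2] exactly-one(false, true, true) = false
[2] false OR false = false
[3] true → false = false
[root] true OR false OR false = true
Overall: true → permitted

Permitted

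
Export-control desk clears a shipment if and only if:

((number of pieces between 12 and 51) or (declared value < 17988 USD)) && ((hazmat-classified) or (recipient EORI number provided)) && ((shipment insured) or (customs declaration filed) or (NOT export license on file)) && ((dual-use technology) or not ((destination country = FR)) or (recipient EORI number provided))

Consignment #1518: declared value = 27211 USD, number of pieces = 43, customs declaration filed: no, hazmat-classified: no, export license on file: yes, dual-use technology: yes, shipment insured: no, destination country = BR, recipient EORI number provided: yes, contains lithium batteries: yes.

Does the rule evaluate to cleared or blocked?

Atomic conditions:
  number of pieces between 12 and 51: 43 in [12, 51] is true
  declared value < 17988 USD: 27211 < 17988 is false
  hazmat-classified: no → false
  recipient EORI number provided: yes → true
  shipment insured: no → false
  customs declaration filed: no → false
  NOT export license on file: yes → false
  dual-use technology: yes → true
  destination country = FR: BR == FR is false
Combine:
[1] true OR false = true
[2] false OR true = true
[3] false OR false OR false = false
[4.2] NOT false = true
[4] true OR true OR true = true
[root] true AND true AND false AND true = false
Overall: false → blocked

Blocked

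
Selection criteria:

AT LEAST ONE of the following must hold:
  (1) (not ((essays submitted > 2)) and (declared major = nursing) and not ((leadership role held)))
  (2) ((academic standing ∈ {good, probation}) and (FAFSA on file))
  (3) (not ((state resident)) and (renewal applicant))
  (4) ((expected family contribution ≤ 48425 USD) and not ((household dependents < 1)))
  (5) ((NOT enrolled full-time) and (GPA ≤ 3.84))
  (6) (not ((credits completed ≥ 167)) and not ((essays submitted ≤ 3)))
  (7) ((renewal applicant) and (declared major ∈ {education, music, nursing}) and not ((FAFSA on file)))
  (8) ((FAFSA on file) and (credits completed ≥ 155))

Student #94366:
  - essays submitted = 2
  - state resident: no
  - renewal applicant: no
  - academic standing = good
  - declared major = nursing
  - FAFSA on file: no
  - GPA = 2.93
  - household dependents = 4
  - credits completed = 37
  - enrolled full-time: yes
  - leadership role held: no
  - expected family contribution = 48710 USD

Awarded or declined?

Awarded

Atomic conditions:
  essays submitted > 2: 2 > 2 is false
  declared major = nursing: nursing == nursing is true
  leadership role held: no → false
  academic standing ∈ {good, probation}: good is in the set → true
  FAFSA on file: no → false
  state resident: no → false
  renewal applicant: no → false
  expected family contribution ≤ 48425 USD: 48710 ≤ 48425 is false
  household dependents < 1: 4 < 1 is false
  NOT enrolled full-time: yes → false
  GPA ≤ 3.84: 2.93 ≤ 3.84 is true
  credits completed ≥ 167: 37 ≥ 167 is false
  essays submitted ≤ 3: 2 ≤ 3 is true
  declared major ∈ {education, music, nursing}: nursing is in the set → true
  credits completed ≥ 155: 37 ≥ 155 is false
Combine:
[1.1] NOT false = true
[1.3] NOT false = true
[1] true AND true AND true = true
[2] true AND false = false
[3.1] NOT false = true
[3] true AND false = false
[4.2] NOT false = true
[4] false AND true = false
[5] false AND true = false
[6.1] NOT false = true
[6.2] NOT true = false
[6] true AND false = false
[7.3] NOT false = true
[7] false AND true AND true = false
[8] false AND false = false
[root] true OR false OR false OR false OR false OR false OR false OR false = true
Overall: true → awarded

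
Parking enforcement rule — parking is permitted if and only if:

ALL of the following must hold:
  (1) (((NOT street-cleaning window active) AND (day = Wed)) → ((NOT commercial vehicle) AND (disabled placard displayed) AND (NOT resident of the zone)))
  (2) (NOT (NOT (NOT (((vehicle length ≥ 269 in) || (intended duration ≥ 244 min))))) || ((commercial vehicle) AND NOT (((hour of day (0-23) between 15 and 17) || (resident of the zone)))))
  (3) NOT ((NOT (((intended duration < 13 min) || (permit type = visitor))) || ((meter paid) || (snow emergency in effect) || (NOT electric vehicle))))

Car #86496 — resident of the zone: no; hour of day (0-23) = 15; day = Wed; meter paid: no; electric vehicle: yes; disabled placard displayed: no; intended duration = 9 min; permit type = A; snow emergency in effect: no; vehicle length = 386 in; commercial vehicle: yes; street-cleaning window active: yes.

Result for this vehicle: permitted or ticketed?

Atomic conditions:
  NOT street-cleaning window active: yes → false
  day = Wed: Wed == Wed is true
  NOT commercial vehicle: yes → false
  disabled placard displayed: no → false
  NOT resident of the zone: no → true
  vehicle length ≥ 269 in: 386 ≥ 269 is true
  intended duration ≥ 244 min: 9 ≥ 244 is false
  commercial vehicle: yes → true
  hour of day (0-23) between 15 and 17: 15 in [15, 17] is true
  resident of the zone: no → false
  intended duration < 13 min: 9 < 13 is true
  permit type = visitor: A == visitor is false
  meter paid: no → false
  snow emergency in effect: no → false
  NOT electric vehicle: yes → false
Combine:
[1.1] false AND true = false
[1.2] false AND false AND true = false
[1] false → false (antecedent false ⇒ implication holds) = true
[2.1.1.1.1] true OR false = true
[2.1.1.1] NOT true = false
[2.1.1] NOT false = true
[2.1] NOT true = false
[2.2.2.1] true OR false = true
[2.2.2] NOT true = false
[2.2] true AND false = false
[2] false OR false = false
[3.1.1.1] true OR false = true
[3.1.1] NOT true = false
[3.1.2] false OR false OR false = false
[3.1] false OR false = false
[3] NOT false = true
[root] true AND false AND true = false
Overall: false → ticketed

Ticketed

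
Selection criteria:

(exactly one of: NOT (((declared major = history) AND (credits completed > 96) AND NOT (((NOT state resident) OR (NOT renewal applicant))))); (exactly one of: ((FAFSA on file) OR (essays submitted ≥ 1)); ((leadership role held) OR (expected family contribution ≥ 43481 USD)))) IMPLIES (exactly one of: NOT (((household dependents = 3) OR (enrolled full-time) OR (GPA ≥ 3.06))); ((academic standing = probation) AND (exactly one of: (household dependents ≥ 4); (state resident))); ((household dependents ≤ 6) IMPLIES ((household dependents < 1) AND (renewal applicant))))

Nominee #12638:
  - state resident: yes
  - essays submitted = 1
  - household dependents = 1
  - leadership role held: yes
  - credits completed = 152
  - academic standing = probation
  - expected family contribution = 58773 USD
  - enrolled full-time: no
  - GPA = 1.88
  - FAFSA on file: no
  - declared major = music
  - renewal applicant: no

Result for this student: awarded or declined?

Declined

Atomic conditions:
  declared major = history: music == history is false
  credits completed > 96: 152 > 96 is true
  NOT state resident: yes → false
  NOT renewal applicant: no → true
  FAFSA on file: no → false
  essays submitted ≥ 1: 1 ≥ 1 is true
  leadership role held: yes → true
  expected family contribution ≥ 43481 USD: 58773 ≥ 43481 is true
  household dependents = 3: 1 == 3 is false
  enrolled full-time: no → false
  GPA ≥ 3.06: 1.88 ≥ 3.06 is false
  academic standing = probation: probation == probation is true
  household dependents ≥ 4: 1 ≥ 4 is false
  state resident: yes → true
  household dependents ≤ 6: 1 ≤ 6 is true
  household dependents < 1: 1 < 1 is false
  renewal applicant: no → false
Combine:
[1.1.1.3.1] false OR true = true
[1.1.1.3] NOT true = false
[1.1.1] false AND true AND false = false
[1.1] NOT false = true
[1.2.1] false OR true = true
[1.2.2] true OR true = true
[1.2] exactly-one(true, true) = false
[1] exactly-one(true, false) = true
[2.1.1] false OR false OR false = false
[2.1] NOT false = true
[2.2.2] exactly-one(false, true) = true
[2.2] true AND true = true
[2.3.2] false AND false = false
[2.3] true → false = false
[2] exactly-one(true, true, false) = false
[root] true → false = false
Overall: false → declined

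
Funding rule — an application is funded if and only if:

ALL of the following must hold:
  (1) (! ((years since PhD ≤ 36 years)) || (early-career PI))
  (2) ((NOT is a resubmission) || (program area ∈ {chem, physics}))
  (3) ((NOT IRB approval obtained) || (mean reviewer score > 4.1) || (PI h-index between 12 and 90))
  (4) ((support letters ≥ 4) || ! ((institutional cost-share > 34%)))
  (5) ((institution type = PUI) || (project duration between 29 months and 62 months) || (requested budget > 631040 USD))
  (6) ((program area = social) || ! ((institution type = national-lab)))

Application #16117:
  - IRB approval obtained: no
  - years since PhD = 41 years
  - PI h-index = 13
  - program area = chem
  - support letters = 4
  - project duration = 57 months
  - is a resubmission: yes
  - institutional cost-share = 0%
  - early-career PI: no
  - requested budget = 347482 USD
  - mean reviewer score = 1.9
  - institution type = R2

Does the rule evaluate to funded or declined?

Atomic conditions:
  years since PhD ≤ 36 years: 41 ≤ 36 is false
  early-career PI: no → false
  NOT is a resubmission: yes → false
  program area ∈ {chem, physics}: chem is in the set → true
  NOT IRB approval obtained: no → true
  mean reviewer score > 4.1: 1.9 > 4.1 is false
  PI h-index between 12 and 90: 13 in [12, 90] is true
  support letters ≥ 4: 4 ≥ 4 is true
  institutional cost-share > 34%: 0 > 34 is false
  institution type = PUI: R2 == PUI is false
  project duration between 29 months and 62 months: 57 in [29, 62] is true
  requested budget > 631040 USD: 347482 > 631040 is false
  program area = social: chem == social is false
  institution type = national-lab: R2 == national-lab is false
Combine:
[1.1] NOT false = true
[1] true OR false = true
[2] false OR true = true
[3] true OR false OR true = true
[4.2] NOT false = true
[4] true OR true = true
[5] false OR true OR false = true
[6.2] NOT false = true
[6] false OR true = true
[root] true AND true AND true AND true AND true AND true = true
Overall: true → funded

Funded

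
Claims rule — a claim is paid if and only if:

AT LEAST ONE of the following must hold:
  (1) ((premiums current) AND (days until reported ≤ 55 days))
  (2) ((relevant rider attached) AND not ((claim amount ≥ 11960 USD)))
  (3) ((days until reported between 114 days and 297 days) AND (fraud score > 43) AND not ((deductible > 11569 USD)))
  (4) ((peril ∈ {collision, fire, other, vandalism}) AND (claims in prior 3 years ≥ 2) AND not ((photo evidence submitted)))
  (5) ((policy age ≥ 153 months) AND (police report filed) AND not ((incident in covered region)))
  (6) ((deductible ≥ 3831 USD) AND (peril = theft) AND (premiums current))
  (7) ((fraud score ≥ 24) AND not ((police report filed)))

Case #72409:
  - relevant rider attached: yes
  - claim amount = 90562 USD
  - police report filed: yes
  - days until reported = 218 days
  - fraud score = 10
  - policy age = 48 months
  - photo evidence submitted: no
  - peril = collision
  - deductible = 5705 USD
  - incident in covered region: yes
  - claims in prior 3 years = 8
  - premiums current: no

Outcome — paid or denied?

Atomic conditions:
  premiums current: no → false
  days until reported ≤ 55 days: 218 ≤ 55 is false
  relevant rider attached: yes → true
  claim amount ≥ 11960 USD: 90562 ≥ 11960 is true
  days until reported between 114 days and 297 days: 218 in [114, 297] is true
  fraud score > 43: 10 > 43 is false
  deductible > 11569 USD: 5705 > 11569 is false
  peril ∈ {collision, fire, other, vandalism}: collision is in the set → true
  claims in prior 3 years ≥ 2: 8 ≥ 2 is true
  photo evidence submitted: no → false
  policy age ≥ 153 months: 48 ≥ 153 is false
  police report filed: yes → true
  incident in covered region: yes → true
  deductible ≥ 3831 USD: 5705 ≥ 3831 is true
  peril = theft: collision == theft is false
  fraud score ≥ 24: 10 ≥ 24 is false
Combine:
[1] false AND false = false
[2.2] NOT true = false
[2] true AND false = false
[3.3] NOT false = true
[3] true AND false AND true = false
[4.3] NOT false = true
[4] true AND true AND true = true
[5.3] NOT true = false
[5] false AND true AND false = false
[6] true AND false AND false = false
[7.2] NOT true = false
[7] false AND false = false
[root] false OR false OR false OR true OR false OR false OR false = true
Overall: true → paid

Paid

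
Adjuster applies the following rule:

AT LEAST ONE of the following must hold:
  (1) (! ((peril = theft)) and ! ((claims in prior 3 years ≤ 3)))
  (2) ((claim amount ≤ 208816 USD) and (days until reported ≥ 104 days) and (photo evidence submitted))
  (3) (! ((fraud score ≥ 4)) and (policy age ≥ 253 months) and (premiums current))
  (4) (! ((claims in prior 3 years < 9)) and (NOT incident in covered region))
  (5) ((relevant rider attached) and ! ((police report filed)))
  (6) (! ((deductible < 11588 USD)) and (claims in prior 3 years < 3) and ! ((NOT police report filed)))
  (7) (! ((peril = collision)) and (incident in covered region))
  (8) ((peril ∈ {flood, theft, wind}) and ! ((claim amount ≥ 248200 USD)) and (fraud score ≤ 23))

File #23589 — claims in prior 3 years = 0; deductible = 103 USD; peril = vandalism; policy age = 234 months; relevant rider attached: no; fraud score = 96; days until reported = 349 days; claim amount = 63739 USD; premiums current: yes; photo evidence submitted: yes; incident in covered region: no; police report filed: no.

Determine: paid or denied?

Paid

Atomic conditions:
  peril = theft: vandalism == theft is false
  claims in prior 3 years ≤ 3: 0 ≤ 3 is true
  claim amount ≤ 208816 USD: 63739 ≤ 208816 is true
  days until reported ≥ 104 days: 349 ≥ 104 is true
  photo evidence submitted: yes → true
  fraud score ≥ 4: 96 ≥ 4 is true
  policy age ≥ 253 months: 234 ≥ 253 is false
  premiums current: yes → true
  claims in prior 3 years < 9: 0 < 9 is true
  NOT incident in covered region: no → true
  relevant rider attached: no → false
  police report filed: no → false
  deductible < 11588 USD: 103 < 11588 is true
  claims in prior 3 years < 3: 0 < 3 is true
  NOT police report filed: no → true
  peril = collision: vandalism == collision is false
  incident in covered region: no → false
  peril ∈ {flood, theft, wind}: vandalism is not in the set → false
  claim amount ≥ 248200 USD: 63739 ≥ 248200 is false
  fraud score ≤ 23: 96 ≤ 23 is false
Combine:
[1.1] NOT false = true
[1.2] NOT true = false
[1] true AND false = false
[2] true AND true AND true = true
[3.1] NOT true = false
[3] false AND false AND true = false
[4.1] NOT true = false
[4] false AND true = false
[5.2] NOT false = true
[5] false AND true = false
[6.1] NOT true = false
[6.3] NOT true = false
[6] false AND true AND false = false
[7.1] NOT false = true
[7] true AND false = false
[8.2] NOT false = true
[8] false AND true AND false = false
[root] false OR true OR false OR false OR false OR false OR false OR false = true
Overall: true → paid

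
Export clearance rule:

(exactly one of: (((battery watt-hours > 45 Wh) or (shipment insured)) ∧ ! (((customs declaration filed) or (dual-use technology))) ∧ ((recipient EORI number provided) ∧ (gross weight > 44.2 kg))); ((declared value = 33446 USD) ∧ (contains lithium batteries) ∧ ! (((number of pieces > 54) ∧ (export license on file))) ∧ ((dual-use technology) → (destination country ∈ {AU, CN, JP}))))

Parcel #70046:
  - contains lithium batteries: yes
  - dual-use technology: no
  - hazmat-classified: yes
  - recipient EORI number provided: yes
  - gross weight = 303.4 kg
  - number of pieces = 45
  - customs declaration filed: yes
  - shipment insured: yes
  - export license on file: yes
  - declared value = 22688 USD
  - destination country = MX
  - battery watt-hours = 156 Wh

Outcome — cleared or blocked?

Atomic conditions:
  battery watt-hours > 45 Wh: 156 > 45 is true
  shipment insured: yes → true
  customs declaration filed: yes → true
  dual-use technology: no → false
  recipient EORI number provided: yes → true
  gross weight > 44.2 kg: 303.4 > 44.2 is true
  declared value = 33446 USD: 22688 == 33446 is false
  contains lithium batteries: yes → true
  number of pieces > 54: 45 > 54 is false
  export license on file: yes → true
  destination country ∈ {AU, CN, JP}: MX is not in the set → false
Combine:
[1.1] true OR true = true
[1.2.1] true OR false = true
[1.2] NOT true = false
[1.3] true AND true = true
[1] true AND false AND true = false
[2.3.1] false AND true = false
[2.3] NOT false = true
[2.4] false → false (antecedent false ⇒ implication holds) = true
[2] false AND true AND true AND true = false
[root] exactly-one(false, false) = false
Overall: false → blocked

Blocked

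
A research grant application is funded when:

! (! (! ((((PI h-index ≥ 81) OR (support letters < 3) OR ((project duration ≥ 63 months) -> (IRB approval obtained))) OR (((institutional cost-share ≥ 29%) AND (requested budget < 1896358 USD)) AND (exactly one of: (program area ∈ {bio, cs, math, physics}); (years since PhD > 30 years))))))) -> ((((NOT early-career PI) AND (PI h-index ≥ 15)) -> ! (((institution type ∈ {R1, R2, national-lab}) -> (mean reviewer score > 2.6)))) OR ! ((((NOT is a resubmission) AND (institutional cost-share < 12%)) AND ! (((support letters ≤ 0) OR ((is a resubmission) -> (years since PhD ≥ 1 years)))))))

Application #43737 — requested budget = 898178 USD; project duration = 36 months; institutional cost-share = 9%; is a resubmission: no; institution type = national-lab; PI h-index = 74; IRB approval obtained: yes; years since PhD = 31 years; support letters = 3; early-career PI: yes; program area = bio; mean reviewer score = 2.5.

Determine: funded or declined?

Atomic conditions:
  PI h-index ≥ 81: 74 ≥ 81 is false
  support letters < 3: 3 < 3 is false
  project duration ≥ 63 months: 36 ≥ 63 is false
  IRB approval obtained: yes → true
  institutional cost-share ≥ 29%: 9 ≥ 29 is false
  requested budget < 1896358 USD: 898178 < 1896358 is true
  program area ∈ {bio, cs, math, physics}: bio is in the set → true
  years since PhD > 30 years: 31 > 30 is true
  NOT early-career PI: yes → false
  PI h-index ≥ 15: 74 ≥ 15 is true
  institution type ∈ {R1, R2, national-lab}: national-lab is in the set → true
  mean reviewer score > 2.6: 2.5 > 2.6 is false
  NOT is a resubmission: no → true
  institutional cost-share < 12%: 9 < 12 is true
  support letters ≤ 0: 3 ≤ 0 is false
  is a resubmission: no → false
  years since PhD ≥ 1 years: 31 ≥ 1 is true
Combine:
[1.1.1.1.1.3] false → true (antecedent false ⇒ implication holds) = true
[1.1.1.1.1] false OR false OR true = true
[1.1.1.1.2.1] false AND true = false
[1.1.1.1.2.2] exactly-one(true, true) = false
[1.1.1.1.2] false AND false = false
[1.1.1.1] true OR false = true
[1.1.1] NOT true = false
[1.1] NOT false = true
[1] NOT true = false
[2.1.1] false AND true = false
[2.1.2.1] true → false = false
[2.1.2] NOT false = true
[2.1] false → true (antecedent false ⇒ implication holds) = true
[2.2.1.1] true AND true = true
[2.2.1.2.1.2] false → true (antecedent false ⇒ implication holds) = true
[2.2.1.2.1] false OR true = true
[2.2.1.2] NOT true = false
[2.2.1] true AND false = false
[2.2] NOT false = true
[2] true OR true = true
[root] false → true (antecedent false ⇒ implication holds) = true
Overall: true → funded

Funded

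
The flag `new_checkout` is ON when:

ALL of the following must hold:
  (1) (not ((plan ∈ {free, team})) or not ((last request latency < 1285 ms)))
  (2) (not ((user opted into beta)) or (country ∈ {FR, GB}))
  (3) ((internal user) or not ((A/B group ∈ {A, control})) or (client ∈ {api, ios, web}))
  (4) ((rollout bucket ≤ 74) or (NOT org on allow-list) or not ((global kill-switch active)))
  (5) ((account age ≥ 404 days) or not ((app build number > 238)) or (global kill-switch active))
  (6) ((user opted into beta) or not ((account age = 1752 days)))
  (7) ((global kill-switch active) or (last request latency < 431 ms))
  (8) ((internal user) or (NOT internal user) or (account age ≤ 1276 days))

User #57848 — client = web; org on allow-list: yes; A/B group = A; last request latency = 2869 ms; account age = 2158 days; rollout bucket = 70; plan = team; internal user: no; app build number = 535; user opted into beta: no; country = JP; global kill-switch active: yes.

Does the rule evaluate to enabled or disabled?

Enabled

Atomic conditions:
  plan ∈ {free, team}: team is in the set → true
  last request latency < 1285 ms: 2869 < 1285 is false
  user opted into beta: no → false
  country ∈ {FR, GB}: JP is not in the set → false
  internal user: no → false
  A/B group ∈ {A, control}: A is in the set → true
  client ∈ {api, ios, web}: web is in the set → true
  rollout bucket ≤ 74: 70 ≤ 74 is true
  NOT org on allow-list: yes → false
  global kill-switch active: yes → true
  account age ≥ 404 days: 2158 ≥ 404 is true
  app build number > 238: 535 > 238 is true
  account age = 1752 days: 2158 == 1752 is false
  last request latency < 431 ms: 2869 < 431 is false
  NOT internal user: no → true
  account age ≤ 1276 days: 2158 ≤ 1276 is false
Combine:
[1.1] NOT true = false
[1.2] NOT false = true
[1] false OR true = true
[2.1] NOT false = true
[2] true OR false = true
[3.2] NOT true = false
[3] false OR false OR true = true
[4.3] NOT true = false
[4] true OR false OR false = true
[5.2] NOT true = false
[5] true OR false OR true = true
[6.2] NOT false = true
[6] false OR true = true
[7] true OR false = true
[8] false OR true OR false = true
[root] true AND true AND true AND true AND true AND true AND true AND true = true
Overall: true → enabled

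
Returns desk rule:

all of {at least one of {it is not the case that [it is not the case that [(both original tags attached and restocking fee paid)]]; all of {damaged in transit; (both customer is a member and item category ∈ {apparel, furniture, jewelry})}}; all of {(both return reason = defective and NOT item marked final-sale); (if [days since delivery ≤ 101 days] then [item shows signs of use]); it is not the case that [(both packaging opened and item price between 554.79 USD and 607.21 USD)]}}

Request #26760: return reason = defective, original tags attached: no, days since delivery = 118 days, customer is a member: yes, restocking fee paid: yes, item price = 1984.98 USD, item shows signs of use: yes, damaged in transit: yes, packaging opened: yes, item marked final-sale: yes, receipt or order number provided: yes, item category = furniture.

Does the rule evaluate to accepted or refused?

Refused

Atomic conditions:
  original tags attached: no → false
  restocking fee paid: yes → true
  damaged in transit: yes → true
  customer is a member: yes → true
  item category ∈ {apparel, furniture, jewelry}: furniture is in the set → true
  return reason = defective: defective == defective is true
  NOT item marked final-sale: yes → false
  days since delivery ≤ 101 days: 118 ≤ 101 is false
  item shows signs of use: yes → true
  packaging opened: yes → true
  item price between 554.79 USD and 607.21 USD: 1984.98 in [554.79, 607.21] is false
Combine:
[1.1.1.1] false AND true = false
[1.1.1] NOT false = true
[1.1] NOT true = false
[1.2.2] true AND true = true
[1.2] true AND true = true
[1] false OR true = true
[2.1] true AND false = false
[2.2] false → true (antecedent false ⇒ implication holds) = true
[2.3.1] true AND false = false
[2.3] NOT false = true
[2] false AND true AND true = false
[root] true AND false = false
Overall: false → refused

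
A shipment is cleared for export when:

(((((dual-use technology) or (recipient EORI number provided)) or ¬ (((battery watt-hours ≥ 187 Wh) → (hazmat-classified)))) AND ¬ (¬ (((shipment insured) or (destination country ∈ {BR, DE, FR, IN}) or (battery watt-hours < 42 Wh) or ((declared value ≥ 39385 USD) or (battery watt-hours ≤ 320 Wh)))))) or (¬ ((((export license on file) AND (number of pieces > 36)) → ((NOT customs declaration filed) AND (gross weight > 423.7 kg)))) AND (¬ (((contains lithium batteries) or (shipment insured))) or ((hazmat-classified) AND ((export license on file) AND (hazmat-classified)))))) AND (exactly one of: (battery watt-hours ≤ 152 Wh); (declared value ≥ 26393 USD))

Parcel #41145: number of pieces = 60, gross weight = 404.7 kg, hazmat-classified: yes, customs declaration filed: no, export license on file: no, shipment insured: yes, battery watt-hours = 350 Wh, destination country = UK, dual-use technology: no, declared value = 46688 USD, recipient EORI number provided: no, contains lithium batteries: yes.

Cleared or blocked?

Blocked

Atomic conditions:
  dual-use technology: no → false
  recipient EORI number provided: no → false
  battery watt-hours ≥ 187 Wh: 350 ≥ 187 is true
  hazmat-classified: yes → true
  shipment insured: yes → true
  destination country ∈ {BR, DE, FR, IN}: UK is not in the set → false
  battery watt-hours < 42 Wh: 350 < 42 is false
  declared value ≥ 39385 USD: 46688 ≥ 39385 is true
  battery watt-hours ≤ 320 Wh: 350 ≤ 320 is false
  export license on file: no → false
  number of pieces > 36: 60 > 36 is true
  NOT customs declaration filed: no → true
  gross weight > 423.7 kg: 404.7 > 423.7 is false
  contains lithium batteries: yes → true
  battery watt-hours ≤ 152 Wh: 350 ≤ 152 is false
  declared value ≥ 26393 USD: 46688 ≥ 26393 is true
Combine:
[1.1.1.1] false OR false = false
[1.1.1.2.1] true → true = true
[1.1.1.2] NOT true = false
[1.1.1] false OR false = false
[1.1.2.1.1.4] true OR false = true
[1.1.2.1.1] true OR false OR false OR true = true
[1.1.2.1] NOT true = false
[1.1.2] NOT false = true
[1.1] false AND true = false
[1.2.1.1.1] false AND true = false
[1.2.1.1.2] true AND false = false
[1.2.1.1] false → false (antecedent false ⇒ implication holds) = true
[1.2.1] NOT true = false
[1.2.2.1.1] true OR true = true
[1.2.2.1] NOT true = false
[1.2.2.2.2] false AND true = false
[1.2.2.2] true AND false = false
[1.2.2] false OR false = false
[1.2] false AND false = false
[1] false OR false = false
[2] exactly-one(false, true) = true
[root] false AND true = false
Overall: false → blocked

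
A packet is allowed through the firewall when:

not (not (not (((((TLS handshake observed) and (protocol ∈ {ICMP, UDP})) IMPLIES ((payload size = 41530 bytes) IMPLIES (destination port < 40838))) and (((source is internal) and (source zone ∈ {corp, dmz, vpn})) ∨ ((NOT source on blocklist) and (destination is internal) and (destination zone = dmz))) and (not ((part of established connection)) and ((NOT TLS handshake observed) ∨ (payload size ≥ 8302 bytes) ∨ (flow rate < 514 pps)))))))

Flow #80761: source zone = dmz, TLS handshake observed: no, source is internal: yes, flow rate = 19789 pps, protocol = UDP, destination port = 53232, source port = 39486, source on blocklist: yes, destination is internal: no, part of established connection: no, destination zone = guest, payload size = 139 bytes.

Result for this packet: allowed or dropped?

Atomic conditions:
  TLS handshake observed: no → false
  protocol ∈ {ICMP, UDP}: UDP is in the set → true
  payload size = 41530 bytes: 139 == 41530 is false
  destination port < 40838: 53232 < 40838 is false
  source is internal: yes → true
  source zone ∈ {corp, dmz, vpn}: dmz is in the set → true
  NOT source on blocklist: yes → false
  destination is internal: no → false
  destination zone = dmz: guest == dmz is false
  part of established connection: no → false
  NOT TLS handshake observed: no → true
  payload size ≥ 8302 bytes: 139 ≥ 8302 is false
  flow rate < 514 pps: 19789 < 514 is false
Combine:
[1.1.1.1.1] false AND true = false
[1.1.1.1.2] false → false (antecedent false ⇒ implication holds) = true
[1.1.1.1] false → true (antecedent false ⇒ implication holds) = true
[1.1.1.2.1] true AND true = true
[1.1.1.2.2] false AND false AND false = false
[1.1.1.2] true OR false = true
[1.1.1.3.1] NOT false = true
[1.1.1.3.2] true OR false OR false = true
[1.1.1.3] true AND true = true
[1.1.1] true AND true AND true = true
[1.1] NOT true = false
[1] NOT false = true
[root] NOT true = false
Overall: false → dropped

Dropped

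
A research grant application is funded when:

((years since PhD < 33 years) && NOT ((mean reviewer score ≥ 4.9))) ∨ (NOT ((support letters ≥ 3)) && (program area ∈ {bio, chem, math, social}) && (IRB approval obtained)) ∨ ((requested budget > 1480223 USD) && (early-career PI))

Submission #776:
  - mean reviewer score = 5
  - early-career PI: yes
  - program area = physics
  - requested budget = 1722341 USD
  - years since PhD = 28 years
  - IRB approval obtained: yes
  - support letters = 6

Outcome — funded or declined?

Atomic conditions:
  years since PhD < 33 years: 28 < 33 is true
  mean reviewer score ≥ 4.9: 5 ≥ 4.9 is true
  support letters ≥ 3: 6 ≥ 3 is true
  program area ∈ {bio, chem, math, social}: physics is not in the set → false
  IRB approval obtained: yes → true
  requested budget > 1480223 USD: 1722341 > 1480223 is true
  early-career PI: yes → true
Combine:
[1.2] NOT true = false
[1] true AND false = false
[2.1] NOT true = false
[2] false AND false AND true = false
[3] true AND true = true
[root] false OR false OR true = true
Overall: true → funded

Funded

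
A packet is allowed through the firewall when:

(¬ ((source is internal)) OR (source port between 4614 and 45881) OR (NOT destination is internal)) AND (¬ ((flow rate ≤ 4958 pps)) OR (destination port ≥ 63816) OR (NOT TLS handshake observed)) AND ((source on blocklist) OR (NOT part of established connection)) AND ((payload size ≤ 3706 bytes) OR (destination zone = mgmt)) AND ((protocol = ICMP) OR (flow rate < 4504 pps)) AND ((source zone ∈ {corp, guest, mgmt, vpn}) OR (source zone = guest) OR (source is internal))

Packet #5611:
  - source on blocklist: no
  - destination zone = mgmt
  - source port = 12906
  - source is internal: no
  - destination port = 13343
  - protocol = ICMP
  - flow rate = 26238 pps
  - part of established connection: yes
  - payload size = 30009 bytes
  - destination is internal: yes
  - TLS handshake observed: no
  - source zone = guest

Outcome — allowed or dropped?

Atomic conditions:
  source is internal: no → false
  source port between 4614 and 45881: 12906 in [4614, 45881] is true
  NOT destination is internal: yes → false
  flow rate ≤ 4958 pps: 26238 ≤ 4958 is false
  destination port ≥ 63816: 13343 ≥ 63816 is false
  NOT TLS handshake observed: no → true
  source on blocklist: no → false
  NOT part of established connection: yes → false
  payload size ≤ 3706 bytes: 30009 ≤ 3706 is false
  destination zone = mgmt: mgmt == mgmt is true
  protocol = ICMP: ICMP == ICMP is true
  flow rate < 4504 pps: 26238 < 4504 is false
  source zone ∈ {corp, guest, mgmt, vpn}: guest is in the set → true
  source zone = guest: guest == guest is true
Combine:
[1.1] NOT false = true
[1] true OR true OR false = true
[2.1] NOT false = true
[2] true OR false OR true = true
[3] false OR false = false
[4] false OR true = true
[5] true OR false = true
[6] true OR true OR false = true
[root] true AND true AND false AND true AND true AND true = false
Overall: false → dropped

Dropped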